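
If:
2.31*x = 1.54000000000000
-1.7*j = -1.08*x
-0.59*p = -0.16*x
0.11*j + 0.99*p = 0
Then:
No Solution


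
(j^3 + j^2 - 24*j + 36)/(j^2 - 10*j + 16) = (j^2 + 3*j - 18)/(j - 8)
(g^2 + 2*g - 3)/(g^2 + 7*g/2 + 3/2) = 2*(g - 1)/(2*g + 1)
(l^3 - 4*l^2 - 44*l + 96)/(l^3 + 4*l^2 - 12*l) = (l - 8)/l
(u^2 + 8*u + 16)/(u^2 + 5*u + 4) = (u + 4)/(u + 1)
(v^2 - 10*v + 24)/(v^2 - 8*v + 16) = (v - 6)/(v - 4)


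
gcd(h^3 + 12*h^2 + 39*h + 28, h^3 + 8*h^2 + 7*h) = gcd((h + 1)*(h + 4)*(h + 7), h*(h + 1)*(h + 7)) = h^2 + 8*h + 7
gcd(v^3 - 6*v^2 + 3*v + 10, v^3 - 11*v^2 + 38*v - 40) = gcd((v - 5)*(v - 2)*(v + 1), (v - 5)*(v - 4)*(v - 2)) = v^2 - 7*v + 10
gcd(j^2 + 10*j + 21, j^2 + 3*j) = j + 3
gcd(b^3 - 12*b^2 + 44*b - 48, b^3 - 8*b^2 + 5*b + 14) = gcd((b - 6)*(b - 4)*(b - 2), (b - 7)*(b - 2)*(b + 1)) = b - 2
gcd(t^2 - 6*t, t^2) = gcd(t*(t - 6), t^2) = t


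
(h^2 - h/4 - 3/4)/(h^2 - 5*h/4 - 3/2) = (h - 1)/(h - 2)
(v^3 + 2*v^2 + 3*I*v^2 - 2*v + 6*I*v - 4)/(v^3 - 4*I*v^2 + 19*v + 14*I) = (v + 2)/(v - 7*I)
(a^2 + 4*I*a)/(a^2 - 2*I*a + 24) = a/(a - 6*I)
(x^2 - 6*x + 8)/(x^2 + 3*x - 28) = (x - 2)/(x + 7)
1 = 1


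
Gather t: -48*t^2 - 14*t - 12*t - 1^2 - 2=-48*t^2 - 26*t - 3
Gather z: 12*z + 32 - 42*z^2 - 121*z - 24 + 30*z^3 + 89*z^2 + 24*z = 30*z^3 + 47*z^2 - 85*z + 8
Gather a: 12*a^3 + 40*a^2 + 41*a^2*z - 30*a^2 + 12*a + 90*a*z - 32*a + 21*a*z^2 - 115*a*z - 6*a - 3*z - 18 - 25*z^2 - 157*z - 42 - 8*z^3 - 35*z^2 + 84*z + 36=12*a^3 + a^2*(41*z + 10) + a*(21*z^2 - 25*z - 26) - 8*z^3 - 60*z^2 - 76*z - 24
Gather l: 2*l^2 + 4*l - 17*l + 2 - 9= 2*l^2 - 13*l - 7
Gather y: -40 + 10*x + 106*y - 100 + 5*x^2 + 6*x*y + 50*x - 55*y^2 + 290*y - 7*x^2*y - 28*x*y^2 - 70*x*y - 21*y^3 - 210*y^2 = 5*x^2 + 60*x - 21*y^3 + y^2*(-28*x - 265) + y*(-7*x^2 - 64*x + 396) - 140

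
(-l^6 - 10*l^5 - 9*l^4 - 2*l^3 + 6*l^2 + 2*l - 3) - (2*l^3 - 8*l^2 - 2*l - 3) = -l^6 - 10*l^5 - 9*l^4 - 4*l^3 + 14*l^2 + 4*l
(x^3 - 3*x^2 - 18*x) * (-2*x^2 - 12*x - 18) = -2*x^5 - 6*x^4 + 54*x^3 + 270*x^2 + 324*x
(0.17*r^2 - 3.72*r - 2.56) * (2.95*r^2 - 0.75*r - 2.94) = 0.5015*r^4 - 11.1015*r^3 - 5.2618*r^2 + 12.8568*r + 7.5264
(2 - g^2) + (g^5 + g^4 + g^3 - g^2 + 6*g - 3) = g^5 + g^4 + g^3 - 2*g^2 + 6*g - 1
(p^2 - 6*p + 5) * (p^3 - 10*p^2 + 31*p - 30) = p^5 - 16*p^4 + 96*p^3 - 266*p^2 + 335*p - 150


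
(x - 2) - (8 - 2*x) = 3*x - 10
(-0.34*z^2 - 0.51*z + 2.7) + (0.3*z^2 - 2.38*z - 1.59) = -0.04*z^2 - 2.89*z + 1.11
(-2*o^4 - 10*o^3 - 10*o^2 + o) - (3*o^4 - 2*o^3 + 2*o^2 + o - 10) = -5*o^4 - 8*o^3 - 12*o^2 + 10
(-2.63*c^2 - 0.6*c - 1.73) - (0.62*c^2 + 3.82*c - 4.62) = -3.25*c^2 - 4.42*c + 2.89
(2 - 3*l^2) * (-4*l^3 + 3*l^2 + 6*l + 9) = 12*l^5 - 9*l^4 - 26*l^3 - 21*l^2 + 12*l + 18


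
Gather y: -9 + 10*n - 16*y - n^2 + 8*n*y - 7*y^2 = -n^2 + 10*n - 7*y^2 + y*(8*n - 16) - 9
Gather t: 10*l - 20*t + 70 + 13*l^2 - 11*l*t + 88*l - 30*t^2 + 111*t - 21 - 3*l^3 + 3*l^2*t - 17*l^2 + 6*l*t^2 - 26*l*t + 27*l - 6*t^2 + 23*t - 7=-3*l^3 - 4*l^2 + 125*l + t^2*(6*l - 36) + t*(3*l^2 - 37*l + 114) + 42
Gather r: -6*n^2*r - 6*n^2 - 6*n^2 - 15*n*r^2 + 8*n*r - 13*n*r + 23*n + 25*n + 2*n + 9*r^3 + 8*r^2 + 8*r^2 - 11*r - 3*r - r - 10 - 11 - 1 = -12*n^2 + 50*n + 9*r^3 + r^2*(16 - 15*n) + r*(-6*n^2 - 5*n - 15) - 22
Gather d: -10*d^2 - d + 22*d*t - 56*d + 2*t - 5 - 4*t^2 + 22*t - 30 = -10*d^2 + d*(22*t - 57) - 4*t^2 + 24*t - 35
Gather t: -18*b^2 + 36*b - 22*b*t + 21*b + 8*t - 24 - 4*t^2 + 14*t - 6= -18*b^2 + 57*b - 4*t^2 + t*(22 - 22*b) - 30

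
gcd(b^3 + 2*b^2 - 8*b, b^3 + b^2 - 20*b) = b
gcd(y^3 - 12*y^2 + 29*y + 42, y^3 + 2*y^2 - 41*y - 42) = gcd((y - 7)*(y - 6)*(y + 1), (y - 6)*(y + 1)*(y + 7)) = y^2 - 5*y - 6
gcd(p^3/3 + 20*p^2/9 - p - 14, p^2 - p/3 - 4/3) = 1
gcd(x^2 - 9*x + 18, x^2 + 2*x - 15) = x - 3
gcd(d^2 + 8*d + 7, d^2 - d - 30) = 1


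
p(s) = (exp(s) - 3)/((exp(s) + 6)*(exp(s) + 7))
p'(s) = -(exp(s) - 3)*exp(s)/((exp(s) + 6)*(exp(s) + 7)^2) - (exp(s) - 3)*exp(s)/((exp(s) + 6)^2*(exp(s) + 7)) + exp(s)/((exp(s) + 6)*(exp(s) + 7)) = (-exp(2*s) + 6*exp(s) + 81)*exp(s)/(exp(4*s) + 26*exp(3*s) + 253*exp(2*s) + 1092*exp(s) + 1764)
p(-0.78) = -0.05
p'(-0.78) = 0.02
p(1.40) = 0.01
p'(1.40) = 0.03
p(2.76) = 0.03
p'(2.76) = -0.00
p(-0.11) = -0.04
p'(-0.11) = 0.03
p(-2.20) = -0.07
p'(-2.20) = 0.00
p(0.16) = -0.03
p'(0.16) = 0.03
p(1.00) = -0.00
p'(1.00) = 0.03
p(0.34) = -0.03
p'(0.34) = 0.03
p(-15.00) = -0.07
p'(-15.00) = 0.00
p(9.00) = 0.00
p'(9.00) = 0.00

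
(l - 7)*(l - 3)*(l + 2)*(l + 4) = l^4 - 4*l^3 - 31*l^2 + 46*l + 168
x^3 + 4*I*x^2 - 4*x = x*(x + 2*I)^2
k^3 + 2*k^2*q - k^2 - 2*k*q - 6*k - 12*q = (k - 3)*(k + 2)*(k + 2*q)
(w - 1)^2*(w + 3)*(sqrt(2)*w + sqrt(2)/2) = sqrt(2)*w^4 + 3*sqrt(2)*w^3/2 - 9*sqrt(2)*w^2/2 + sqrt(2)*w/2 + 3*sqrt(2)/2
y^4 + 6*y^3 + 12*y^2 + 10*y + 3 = (y + 1)^3*(y + 3)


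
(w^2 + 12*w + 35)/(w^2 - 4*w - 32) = (w^2 + 12*w + 35)/(w^2 - 4*w - 32)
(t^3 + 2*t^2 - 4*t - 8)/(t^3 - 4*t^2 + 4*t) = (t^2 + 4*t + 4)/(t*(t - 2))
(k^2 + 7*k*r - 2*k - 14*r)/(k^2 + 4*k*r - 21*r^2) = (2 - k)/(-k + 3*r)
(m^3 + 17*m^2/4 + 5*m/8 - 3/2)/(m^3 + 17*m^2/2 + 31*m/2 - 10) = (m + 3/4)/(m + 5)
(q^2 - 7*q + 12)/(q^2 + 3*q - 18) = (q - 4)/(q + 6)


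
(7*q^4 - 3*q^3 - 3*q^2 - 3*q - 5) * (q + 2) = 7*q^5 + 11*q^4 - 9*q^3 - 9*q^2 - 11*q - 10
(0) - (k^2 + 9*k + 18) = -k^2 - 9*k - 18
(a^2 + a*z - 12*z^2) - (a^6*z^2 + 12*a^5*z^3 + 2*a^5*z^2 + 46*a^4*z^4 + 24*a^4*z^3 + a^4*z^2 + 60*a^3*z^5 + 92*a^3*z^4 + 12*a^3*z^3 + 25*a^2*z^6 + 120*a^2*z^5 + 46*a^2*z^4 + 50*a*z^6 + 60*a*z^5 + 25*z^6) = -a^6*z^2 - 12*a^5*z^3 - 2*a^5*z^2 - 46*a^4*z^4 - 24*a^4*z^3 - a^4*z^2 - 60*a^3*z^5 - 92*a^3*z^4 - 12*a^3*z^3 - 25*a^2*z^6 - 120*a^2*z^5 - 46*a^2*z^4 + a^2 - 50*a*z^6 - 60*a*z^5 + a*z - 25*z^6 - 12*z^2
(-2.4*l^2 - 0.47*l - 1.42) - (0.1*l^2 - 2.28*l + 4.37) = -2.5*l^2 + 1.81*l - 5.79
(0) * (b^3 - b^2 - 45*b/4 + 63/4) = 0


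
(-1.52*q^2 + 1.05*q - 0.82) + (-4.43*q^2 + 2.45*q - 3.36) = -5.95*q^2 + 3.5*q - 4.18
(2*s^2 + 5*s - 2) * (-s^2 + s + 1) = -2*s^4 - 3*s^3 + 9*s^2 + 3*s - 2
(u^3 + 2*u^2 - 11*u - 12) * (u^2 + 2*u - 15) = u^5 + 4*u^4 - 22*u^3 - 64*u^2 + 141*u + 180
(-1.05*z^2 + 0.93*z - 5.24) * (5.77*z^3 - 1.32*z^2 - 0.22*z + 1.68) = -6.0585*z^5 + 6.7521*z^4 - 31.2314*z^3 + 4.9482*z^2 + 2.7152*z - 8.8032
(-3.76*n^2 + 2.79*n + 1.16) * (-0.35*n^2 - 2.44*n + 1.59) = 1.316*n^4 + 8.1979*n^3 - 13.192*n^2 + 1.6057*n + 1.8444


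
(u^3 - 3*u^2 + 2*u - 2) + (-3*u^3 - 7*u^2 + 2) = -2*u^3 - 10*u^2 + 2*u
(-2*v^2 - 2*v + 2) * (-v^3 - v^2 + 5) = 2*v^5 + 4*v^4 - 12*v^2 - 10*v + 10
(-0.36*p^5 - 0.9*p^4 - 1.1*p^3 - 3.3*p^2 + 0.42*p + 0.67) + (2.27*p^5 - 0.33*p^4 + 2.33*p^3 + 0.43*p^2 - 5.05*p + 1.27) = 1.91*p^5 - 1.23*p^4 + 1.23*p^3 - 2.87*p^2 - 4.63*p + 1.94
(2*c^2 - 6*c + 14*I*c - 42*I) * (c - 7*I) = 2*c^3 - 6*c^2 + 98*c - 294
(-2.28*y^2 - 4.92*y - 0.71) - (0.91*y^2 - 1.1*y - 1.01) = -3.19*y^2 - 3.82*y + 0.3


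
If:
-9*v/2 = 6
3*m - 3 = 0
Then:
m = 1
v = -4/3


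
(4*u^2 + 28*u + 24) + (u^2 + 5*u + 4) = 5*u^2 + 33*u + 28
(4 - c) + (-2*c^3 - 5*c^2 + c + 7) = -2*c^3 - 5*c^2 + 11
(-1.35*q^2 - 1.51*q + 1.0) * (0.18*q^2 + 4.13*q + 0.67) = -0.243*q^4 - 5.8473*q^3 - 6.9608*q^2 + 3.1183*q + 0.67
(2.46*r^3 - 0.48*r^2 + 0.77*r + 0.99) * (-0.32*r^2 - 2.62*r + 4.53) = -0.7872*r^5 - 6.2916*r^4 + 12.155*r^3 - 4.5086*r^2 + 0.8943*r + 4.4847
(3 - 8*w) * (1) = 3 - 8*w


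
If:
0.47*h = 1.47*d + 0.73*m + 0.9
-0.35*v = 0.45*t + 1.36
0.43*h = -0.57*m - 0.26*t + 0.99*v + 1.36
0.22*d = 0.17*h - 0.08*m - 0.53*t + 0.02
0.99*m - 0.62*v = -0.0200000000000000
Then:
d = -0.12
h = -2.00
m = -2.28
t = -0.21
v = -3.61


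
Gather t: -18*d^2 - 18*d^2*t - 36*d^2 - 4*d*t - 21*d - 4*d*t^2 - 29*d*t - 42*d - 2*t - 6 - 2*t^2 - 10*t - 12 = -54*d^2 - 63*d + t^2*(-4*d - 2) + t*(-18*d^2 - 33*d - 12) - 18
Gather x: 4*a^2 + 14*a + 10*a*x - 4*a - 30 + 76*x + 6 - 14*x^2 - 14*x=4*a^2 + 10*a - 14*x^2 + x*(10*a + 62) - 24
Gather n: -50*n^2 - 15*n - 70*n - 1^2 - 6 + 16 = -50*n^2 - 85*n + 9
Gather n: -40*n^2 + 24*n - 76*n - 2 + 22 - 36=-40*n^2 - 52*n - 16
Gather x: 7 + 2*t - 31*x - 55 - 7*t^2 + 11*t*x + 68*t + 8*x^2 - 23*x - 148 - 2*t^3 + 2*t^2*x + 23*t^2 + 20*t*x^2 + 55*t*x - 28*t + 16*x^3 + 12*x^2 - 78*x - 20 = -2*t^3 + 16*t^2 + 42*t + 16*x^3 + x^2*(20*t + 20) + x*(2*t^2 + 66*t - 132) - 216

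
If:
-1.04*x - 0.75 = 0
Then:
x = -0.72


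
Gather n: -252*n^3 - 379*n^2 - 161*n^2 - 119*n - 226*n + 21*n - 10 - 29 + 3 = -252*n^3 - 540*n^2 - 324*n - 36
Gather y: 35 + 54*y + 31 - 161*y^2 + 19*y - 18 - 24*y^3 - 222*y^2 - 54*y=-24*y^3 - 383*y^2 + 19*y + 48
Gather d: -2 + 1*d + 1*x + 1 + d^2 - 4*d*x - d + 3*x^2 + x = d^2 - 4*d*x + 3*x^2 + 2*x - 1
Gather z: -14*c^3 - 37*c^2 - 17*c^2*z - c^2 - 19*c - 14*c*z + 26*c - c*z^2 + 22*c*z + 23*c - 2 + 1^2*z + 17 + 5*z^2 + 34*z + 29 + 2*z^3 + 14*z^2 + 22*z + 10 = -14*c^3 - 38*c^2 + 30*c + 2*z^3 + z^2*(19 - c) + z*(-17*c^2 + 8*c + 57) + 54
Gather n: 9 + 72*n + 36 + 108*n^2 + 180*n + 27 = 108*n^2 + 252*n + 72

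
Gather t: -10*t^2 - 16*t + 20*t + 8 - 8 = -10*t^2 + 4*t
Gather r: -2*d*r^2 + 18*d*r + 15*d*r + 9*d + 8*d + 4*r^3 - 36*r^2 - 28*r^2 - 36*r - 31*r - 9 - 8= 17*d + 4*r^3 + r^2*(-2*d - 64) + r*(33*d - 67) - 17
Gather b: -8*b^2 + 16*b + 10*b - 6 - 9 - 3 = -8*b^2 + 26*b - 18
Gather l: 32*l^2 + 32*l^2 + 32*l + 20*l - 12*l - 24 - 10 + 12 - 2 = 64*l^2 + 40*l - 24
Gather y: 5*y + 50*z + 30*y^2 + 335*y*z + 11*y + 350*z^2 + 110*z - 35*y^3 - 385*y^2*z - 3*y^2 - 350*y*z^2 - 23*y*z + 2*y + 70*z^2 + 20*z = -35*y^3 + y^2*(27 - 385*z) + y*(-350*z^2 + 312*z + 18) + 420*z^2 + 180*z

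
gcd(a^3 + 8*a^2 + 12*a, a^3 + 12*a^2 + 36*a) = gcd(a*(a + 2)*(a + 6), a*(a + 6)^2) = a^2 + 6*a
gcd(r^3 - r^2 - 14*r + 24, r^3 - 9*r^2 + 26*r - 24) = r^2 - 5*r + 6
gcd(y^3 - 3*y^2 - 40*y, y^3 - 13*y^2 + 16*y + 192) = y - 8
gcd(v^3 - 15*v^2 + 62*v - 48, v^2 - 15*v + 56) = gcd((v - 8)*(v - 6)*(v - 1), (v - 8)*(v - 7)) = v - 8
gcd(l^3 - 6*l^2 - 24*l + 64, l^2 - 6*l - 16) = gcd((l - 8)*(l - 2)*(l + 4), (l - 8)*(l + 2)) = l - 8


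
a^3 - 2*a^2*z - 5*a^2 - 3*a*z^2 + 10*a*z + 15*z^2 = (a - 5)*(a - 3*z)*(a + z)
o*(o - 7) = o^2 - 7*o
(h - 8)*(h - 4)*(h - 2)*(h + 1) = h^4 - 13*h^3 + 42*h^2 - 8*h - 64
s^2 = s^2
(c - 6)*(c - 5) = c^2 - 11*c + 30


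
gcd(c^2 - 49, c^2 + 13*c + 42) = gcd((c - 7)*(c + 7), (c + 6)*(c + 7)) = c + 7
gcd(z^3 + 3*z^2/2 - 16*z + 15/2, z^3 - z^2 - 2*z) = 1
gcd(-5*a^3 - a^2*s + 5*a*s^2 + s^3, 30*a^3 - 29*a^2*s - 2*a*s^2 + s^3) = -5*a^2 + 4*a*s + s^2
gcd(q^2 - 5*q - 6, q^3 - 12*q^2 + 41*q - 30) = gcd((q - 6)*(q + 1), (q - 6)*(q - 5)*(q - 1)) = q - 6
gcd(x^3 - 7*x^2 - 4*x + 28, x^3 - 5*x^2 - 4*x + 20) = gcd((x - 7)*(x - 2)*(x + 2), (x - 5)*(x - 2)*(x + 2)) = x^2 - 4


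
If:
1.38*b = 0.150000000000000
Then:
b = 0.11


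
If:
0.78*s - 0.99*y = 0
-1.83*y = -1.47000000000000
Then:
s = 1.02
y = 0.80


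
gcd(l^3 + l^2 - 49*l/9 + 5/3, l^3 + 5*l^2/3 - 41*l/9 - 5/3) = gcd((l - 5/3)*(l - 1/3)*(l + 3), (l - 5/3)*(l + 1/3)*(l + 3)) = l^2 + 4*l/3 - 5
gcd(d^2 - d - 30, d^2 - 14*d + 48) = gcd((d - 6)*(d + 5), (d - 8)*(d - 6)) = d - 6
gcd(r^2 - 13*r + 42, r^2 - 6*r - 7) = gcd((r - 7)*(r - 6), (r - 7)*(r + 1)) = r - 7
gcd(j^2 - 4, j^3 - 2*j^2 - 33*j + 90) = 1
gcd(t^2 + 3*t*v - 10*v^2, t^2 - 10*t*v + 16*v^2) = t - 2*v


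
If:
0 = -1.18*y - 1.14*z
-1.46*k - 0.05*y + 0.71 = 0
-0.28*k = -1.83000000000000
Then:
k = 6.54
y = -176.64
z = 182.84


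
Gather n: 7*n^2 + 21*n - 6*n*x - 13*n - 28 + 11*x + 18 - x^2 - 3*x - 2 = 7*n^2 + n*(8 - 6*x) - x^2 + 8*x - 12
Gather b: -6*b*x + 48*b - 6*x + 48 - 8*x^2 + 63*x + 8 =b*(48 - 6*x) - 8*x^2 + 57*x + 56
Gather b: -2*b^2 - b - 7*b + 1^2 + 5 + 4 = -2*b^2 - 8*b + 10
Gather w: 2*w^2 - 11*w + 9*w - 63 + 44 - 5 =2*w^2 - 2*w - 24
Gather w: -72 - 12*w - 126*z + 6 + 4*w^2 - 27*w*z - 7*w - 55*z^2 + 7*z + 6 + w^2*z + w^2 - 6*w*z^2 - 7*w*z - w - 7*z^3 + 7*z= w^2*(z + 5) + w*(-6*z^2 - 34*z - 20) - 7*z^3 - 55*z^2 - 112*z - 60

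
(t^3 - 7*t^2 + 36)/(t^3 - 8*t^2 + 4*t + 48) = (t - 3)/(t - 4)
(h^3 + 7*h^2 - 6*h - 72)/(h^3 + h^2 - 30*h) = (h^2 + h - 12)/(h*(h - 5))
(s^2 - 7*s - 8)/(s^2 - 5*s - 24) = (s + 1)/(s + 3)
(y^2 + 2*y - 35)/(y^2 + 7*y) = (y - 5)/y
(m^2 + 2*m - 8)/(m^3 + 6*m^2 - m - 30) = (m + 4)/(m^2 + 8*m + 15)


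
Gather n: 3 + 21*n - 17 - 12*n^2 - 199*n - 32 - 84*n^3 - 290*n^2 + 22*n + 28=-84*n^3 - 302*n^2 - 156*n - 18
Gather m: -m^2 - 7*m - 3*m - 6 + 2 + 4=-m^2 - 10*m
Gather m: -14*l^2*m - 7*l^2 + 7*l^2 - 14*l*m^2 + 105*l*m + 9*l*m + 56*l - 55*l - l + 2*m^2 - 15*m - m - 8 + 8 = m^2*(2 - 14*l) + m*(-14*l^2 + 114*l - 16)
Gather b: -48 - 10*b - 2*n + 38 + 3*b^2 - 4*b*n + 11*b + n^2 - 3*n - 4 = 3*b^2 + b*(1 - 4*n) + n^2 - 5*n - 14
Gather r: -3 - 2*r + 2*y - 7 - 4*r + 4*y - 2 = -6*r + 6*y - 12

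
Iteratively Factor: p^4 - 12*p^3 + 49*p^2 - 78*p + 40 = (p - 1)*(p^3 - 11*p^2 + 38*p - 40) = (p - 5)*(p - 1)*(p^2 - 6*p + 8) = (p - 5)*(p - 4)*(p - 1)*(p - 2)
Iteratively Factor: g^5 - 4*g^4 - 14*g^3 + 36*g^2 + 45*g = (g - 3)*(g^4 - g^3 - 17*g^2 - 15*g) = (g - 5)*(g - 3)*(g^3 + 4*g^2 + 3*g) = (g - 5)*(g - 3)*(g + 3)*(g^2 + g) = g*(g - 5)*(g - 3)*(g + 3)*(g + 1)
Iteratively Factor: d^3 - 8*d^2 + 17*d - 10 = (d - 5)*(d^2 - 3*d + 2) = (d - 5)*(d - 1)*(d - 2)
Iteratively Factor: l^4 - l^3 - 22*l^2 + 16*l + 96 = (l - 4)*(l^3 + 3*l^2 - 10*l - 24) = (l - 4)*(l + 4)*(l^2 - l - 6) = (l - 4)*(l + 2)*(l + 4)*(l - 3)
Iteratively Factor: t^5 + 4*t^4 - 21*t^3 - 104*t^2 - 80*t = (t + 1)*(t^4 + 3*t^3 - 24*t^2 - 80*t) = (t + 1)*(t + 4)*(t^3 - t^2 - 20*t) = t*(t + 1)*(t + 4)*(t^2 - t - 20) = t*(t + 1)*(t + 4)^2*(t - 5)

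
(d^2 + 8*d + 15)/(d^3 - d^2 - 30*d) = (d + 3)/(d*(d - 6))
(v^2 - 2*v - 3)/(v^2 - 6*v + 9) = (v + 1)/(v - 3)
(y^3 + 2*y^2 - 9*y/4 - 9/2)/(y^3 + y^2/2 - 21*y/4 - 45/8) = 2*(2*y^2 + y - 6)/(4*y^2 - 4*y - 15)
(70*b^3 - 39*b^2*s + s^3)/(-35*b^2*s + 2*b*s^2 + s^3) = (-2*b + s)/s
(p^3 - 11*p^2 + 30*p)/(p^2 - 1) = p*(p^2 - 11*p + 30)/(p^2 - 1)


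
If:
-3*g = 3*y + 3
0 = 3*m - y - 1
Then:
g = -y - 1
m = y/3 + 1/3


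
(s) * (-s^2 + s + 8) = -s^3 + s^2 + 8*s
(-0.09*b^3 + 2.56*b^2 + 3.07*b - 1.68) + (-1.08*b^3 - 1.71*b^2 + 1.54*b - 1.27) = -1.17*b^3 + 0.85*b^2 + 4.61*b - 2.95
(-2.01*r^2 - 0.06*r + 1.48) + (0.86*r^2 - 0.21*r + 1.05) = -1.15*r^2 - 0.27*r + 2.53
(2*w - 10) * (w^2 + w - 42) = 2*w^3 - 8*w^2 - 94*w + 420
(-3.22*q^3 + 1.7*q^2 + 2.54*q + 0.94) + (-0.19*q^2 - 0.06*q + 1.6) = -3.22*q^3 + 1.51*q^2 + 2.48*q + 2.54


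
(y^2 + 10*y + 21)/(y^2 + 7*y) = (y + 3)/y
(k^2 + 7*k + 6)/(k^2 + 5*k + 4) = (k + 6)/(k + 4)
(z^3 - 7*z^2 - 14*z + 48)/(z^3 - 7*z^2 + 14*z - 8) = (z^2 - 5*z - 24)/(z^2 - 5*z + 4)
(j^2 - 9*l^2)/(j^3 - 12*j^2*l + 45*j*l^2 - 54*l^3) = (j + 3*l)/(j^2 - 9*j*l + 18*l^2)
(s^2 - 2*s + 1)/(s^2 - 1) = (s - 1)/(s + 1)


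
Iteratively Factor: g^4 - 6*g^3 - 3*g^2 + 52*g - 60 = (g - 5)*(g^3 - g^2 - 8*g + 12) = (g - 5)*(g - 2)*(g^2 + g - 6) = (g - 5)*(g - 2)*(g + 3)*(g - 2)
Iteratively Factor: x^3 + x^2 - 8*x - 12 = (x - 3)*(x^2 + 4*x + 4) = (x - 3)*(x + 2)*(x + 2)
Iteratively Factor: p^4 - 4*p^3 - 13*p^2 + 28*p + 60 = (p + 2)*(p^3 - 6*p^2 - p + 30) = (p - 5)*(p + 2)*(p^2 - p - 6) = (p - 5)*(p - 3)*(p + 2)*(p + 2)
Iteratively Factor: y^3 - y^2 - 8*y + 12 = (y + 3)*(y^2 - 4*y + 4) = (y - 2)*(y + 3)*(y - 2)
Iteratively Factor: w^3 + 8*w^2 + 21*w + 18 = (w + 2)*(w^2 + 6*w + 9) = (w + 2)*(w + 3)*(w + 3)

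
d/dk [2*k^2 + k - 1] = 4*k + 1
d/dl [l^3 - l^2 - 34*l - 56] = 3*l^2 - 2*l - 34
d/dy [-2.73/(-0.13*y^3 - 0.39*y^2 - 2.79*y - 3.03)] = (-1.0647*y^2 - 2.1294*y - 7.6167)/(0.13*y^3 + 0.39*y^2 + 2.79*y + 3.03)^2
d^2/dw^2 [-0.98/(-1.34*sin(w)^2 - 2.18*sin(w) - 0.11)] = (-7.038752*sin(w)^4 - 8.588328*sin(w)^3 + 6.478584*sin(w)^2 + 17.41166*sin(w) + 9.0258)/(1.34*sin(w)^2 + 2.18*sin(w) + 0.11)^3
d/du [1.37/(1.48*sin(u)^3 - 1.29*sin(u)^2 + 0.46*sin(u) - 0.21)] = (-6.0828*sin(u)^2 + 3.5346*sin(u) - 0.6302)*cos(u)/(1.48*sin(u)^3 - 1.29*sin(u)^2 + 0.46*sin(u) - 0.21)^2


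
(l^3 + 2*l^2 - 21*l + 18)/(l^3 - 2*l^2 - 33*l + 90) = (l - 1)/(l - 5)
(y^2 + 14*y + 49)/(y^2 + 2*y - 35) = (y + 7)/(y - 5)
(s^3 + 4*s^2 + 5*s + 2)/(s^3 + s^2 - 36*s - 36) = (s^2 + 3*s + 2)/(s^2 - 36)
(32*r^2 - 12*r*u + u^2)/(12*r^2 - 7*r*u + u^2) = (8*r - u)/(3*r - u)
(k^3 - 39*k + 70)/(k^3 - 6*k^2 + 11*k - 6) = (k^2 + 2*k - 35)/(k^2 - 4*k + 3)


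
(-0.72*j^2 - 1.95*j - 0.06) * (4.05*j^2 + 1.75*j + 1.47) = -2.916*j^4 - 9.1575*j^3 - 4.7139*j^2 - 2.9715*j - 0.0882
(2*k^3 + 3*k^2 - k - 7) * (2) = 4*k^3 + 6*k^2 - 2*k - 14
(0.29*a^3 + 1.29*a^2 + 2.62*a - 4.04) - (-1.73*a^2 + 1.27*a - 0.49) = 0.29*a^3 + 3.02*a^2 + 1.35*a - 3.55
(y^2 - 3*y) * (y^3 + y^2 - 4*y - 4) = y^5 - 2*y^4 - 7*y^3 + 8*y^2 + 12*y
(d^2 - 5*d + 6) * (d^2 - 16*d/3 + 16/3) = d^4 - 31*d^3/3 + 38*d^2 - 176*d/3 + 32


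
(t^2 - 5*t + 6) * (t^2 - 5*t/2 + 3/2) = t^4 - 15*t^3/2 + 20*t^2 - 45*t/2 + 9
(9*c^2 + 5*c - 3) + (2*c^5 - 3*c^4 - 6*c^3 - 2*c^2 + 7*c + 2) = 2*c^5 - 3*c^4 - 6*c^3 + 7*c^2 + 12*c - 1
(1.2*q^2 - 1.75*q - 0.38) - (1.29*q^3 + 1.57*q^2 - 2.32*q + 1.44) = -1.29*q^3 - 0.37*q^2 + 0.57*q - 1.82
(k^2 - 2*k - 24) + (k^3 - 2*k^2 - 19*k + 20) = k^3 - k^2 - 21*k - 4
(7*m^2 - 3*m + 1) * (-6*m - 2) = -42*m^3 + 4*m^2 - 2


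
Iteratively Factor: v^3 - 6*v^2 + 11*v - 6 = (v - 2)*(v^2 - 4*v + 3) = (v - 2)*(v - 1)*(v - 3)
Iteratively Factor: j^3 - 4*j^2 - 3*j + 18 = (j + 2)*(j^2 - 6*j + 9) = (j - 3)*(j + 2)*(j - 3)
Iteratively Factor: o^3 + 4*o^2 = (o)*(o^2 + 4*o) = o*(o + 4)*(o)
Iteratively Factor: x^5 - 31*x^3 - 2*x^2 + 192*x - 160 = (x + 4)*(x^4 - 4*x^3 - 15*x^2 + 58*x - 40) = (x + 4)^2*(x^3 - 8*x^2 + 17*x - 10) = (x - 1)*(x + 4)^2*(x^2 - 7*x + 10) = (x - 2)*(x - 1)*(x + 4)^2*(x - 5)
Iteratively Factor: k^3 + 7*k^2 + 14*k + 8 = (k + 1)*(k^2 + 6*k + 8) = (k + 1)*(k + 4)*(k + 2)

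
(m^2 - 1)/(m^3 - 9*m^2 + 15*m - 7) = (m + 1)/(m^2 - 8*m + 7)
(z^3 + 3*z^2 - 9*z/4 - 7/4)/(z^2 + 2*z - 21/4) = (2*z^2 - z - 1)/(2*z - 3)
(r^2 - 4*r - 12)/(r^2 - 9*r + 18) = (r + 2)/(r - 3)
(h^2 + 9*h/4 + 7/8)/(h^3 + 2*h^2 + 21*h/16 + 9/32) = 4*(4*h + 7)/(16*h^2 + 24*h + 9)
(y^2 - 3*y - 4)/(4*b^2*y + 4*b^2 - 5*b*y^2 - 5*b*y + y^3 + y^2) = (y - 4)/(4*b^2 - 5*b*y + y^2)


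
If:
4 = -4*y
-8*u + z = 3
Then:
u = z/8 - 3/8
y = -1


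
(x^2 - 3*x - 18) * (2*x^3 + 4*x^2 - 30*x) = 2*x^5 - 2*x^4 - 78*x^3 + 18*x^2 + 540*x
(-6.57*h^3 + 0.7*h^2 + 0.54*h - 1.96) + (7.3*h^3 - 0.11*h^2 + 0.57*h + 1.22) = 0.73*h^3 + 0.59*h^2 + 1.11*h - 0.74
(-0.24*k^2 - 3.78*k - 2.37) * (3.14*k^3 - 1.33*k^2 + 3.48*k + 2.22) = -0.7536*k^5 - 11.55*k^4 - 3.2496*k^3 - 10.5351*k^2 - 16.6392*k - 5.2614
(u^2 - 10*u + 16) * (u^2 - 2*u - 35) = u^4 - 12*u^3 + u^2 + 318*u - 560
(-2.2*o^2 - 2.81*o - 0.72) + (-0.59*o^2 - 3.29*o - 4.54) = -2.79*o^2 - 6.1*o - 5.26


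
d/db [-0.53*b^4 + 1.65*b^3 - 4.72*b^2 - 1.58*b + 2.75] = -2.12*b^3 + 4.95*b^2 - 9.44*b - 1.58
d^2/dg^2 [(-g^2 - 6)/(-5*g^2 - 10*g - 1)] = 2*(-50*g^3 + 435*g^2 + 900*g + 571)/(125*g^6 + 750*g^5 + 1575*g^4 + 1300*g^3 + 315*g^2 + 30*g + 1)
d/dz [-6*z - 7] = -6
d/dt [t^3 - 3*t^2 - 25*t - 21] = 3*t^2 - 6*t - 25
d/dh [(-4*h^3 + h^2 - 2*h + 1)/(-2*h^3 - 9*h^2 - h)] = (38*h^4 - 13*h^2 + 18*h + 1)/(h^2*(4*h^4 + 36*h^3 + 85*h^2 + 18*h + 1))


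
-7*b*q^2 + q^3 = q^2*(-7*b + q)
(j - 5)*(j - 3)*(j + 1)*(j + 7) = j^4 - 42*j^2 + 64*j + 105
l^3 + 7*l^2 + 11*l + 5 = (l + 1)^2*(l + 5)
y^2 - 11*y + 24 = (y - 8)*(y - 3)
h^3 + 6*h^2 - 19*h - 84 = (h - 4)*(h + 3)*(h + 7)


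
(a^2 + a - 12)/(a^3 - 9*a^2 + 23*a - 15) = (a + 4)/(a^2 - 6*a + 5)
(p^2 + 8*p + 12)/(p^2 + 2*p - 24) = (p + 2)/(p - 4)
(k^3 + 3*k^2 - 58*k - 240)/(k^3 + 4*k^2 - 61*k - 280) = (k + 6)/(k + 7)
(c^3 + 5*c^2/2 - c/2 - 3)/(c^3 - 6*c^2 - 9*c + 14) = (c + 3/2)/(c - 7)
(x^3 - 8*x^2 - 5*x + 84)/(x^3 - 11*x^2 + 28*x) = (x + 3)/x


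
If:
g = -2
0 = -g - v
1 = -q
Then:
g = -2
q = -1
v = 2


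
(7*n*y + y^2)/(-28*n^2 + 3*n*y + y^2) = y/(-4*n + y)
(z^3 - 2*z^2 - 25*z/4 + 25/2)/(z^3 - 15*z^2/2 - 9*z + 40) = (z - 5/2)/(z - 8)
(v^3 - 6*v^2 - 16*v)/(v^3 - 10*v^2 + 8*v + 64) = v/(v - 4)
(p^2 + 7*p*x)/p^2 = (p + 7*x)/p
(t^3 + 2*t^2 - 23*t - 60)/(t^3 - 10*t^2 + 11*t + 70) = (t^2 + 7*t + 12)/(t^2 - 5*t - 14)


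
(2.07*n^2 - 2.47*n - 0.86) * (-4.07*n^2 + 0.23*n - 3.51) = -8.4249*n^4 + 10.529*n^3 - 4.3336*n^2 + 8.4719*n + 3.0186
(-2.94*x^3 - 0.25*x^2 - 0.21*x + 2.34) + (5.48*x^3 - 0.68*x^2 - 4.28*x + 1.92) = 2.54*x^3 - 0.93*x^2 - 4.49*x + 4.26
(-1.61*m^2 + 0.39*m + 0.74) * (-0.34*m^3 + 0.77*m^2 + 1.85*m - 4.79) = 0.5474*m^5 - 1.3723*m^4 - 2.9298*m^3 + 9.0032*m^2 - 0.4991*m - 3.5446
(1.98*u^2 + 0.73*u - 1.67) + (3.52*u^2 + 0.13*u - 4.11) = 5.5*u^2 + 0.86*u - 5.78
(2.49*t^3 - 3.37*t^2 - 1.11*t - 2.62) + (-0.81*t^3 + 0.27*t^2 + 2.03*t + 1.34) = 1.68*t^3 - 3.1*t^2 + 0.92*t - 1.28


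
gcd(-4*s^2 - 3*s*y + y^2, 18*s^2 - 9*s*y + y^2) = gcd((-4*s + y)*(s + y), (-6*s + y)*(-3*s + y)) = 1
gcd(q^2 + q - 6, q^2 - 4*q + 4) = q - 2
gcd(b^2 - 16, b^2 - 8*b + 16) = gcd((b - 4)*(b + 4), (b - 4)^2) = b - 4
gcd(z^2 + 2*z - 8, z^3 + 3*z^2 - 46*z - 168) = z + 4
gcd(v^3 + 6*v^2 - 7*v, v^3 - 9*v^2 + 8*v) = v^2 - v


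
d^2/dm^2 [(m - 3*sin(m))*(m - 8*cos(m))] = 3*m*sin(m) + 8*m*cos(m) + 16*sin(m) - 48*sin(2*m) - 6*cos(m) + 2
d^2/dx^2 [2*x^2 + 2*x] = 4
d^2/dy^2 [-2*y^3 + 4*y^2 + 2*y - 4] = 8 - 12*y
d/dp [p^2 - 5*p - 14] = 2*p - 5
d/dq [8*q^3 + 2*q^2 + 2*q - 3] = 24*q^2 + 4*q + 2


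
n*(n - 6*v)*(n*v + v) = n^3*v - 6*n^2*v^2 + n^2*v - 6*n*v^2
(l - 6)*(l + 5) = l^2 - l - 30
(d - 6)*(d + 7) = d^2 + d - 42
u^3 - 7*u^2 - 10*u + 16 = (u - 8)*(u - 1)*(u + 2)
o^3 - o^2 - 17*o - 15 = (o - 5)*(o + 1)*(o + 3)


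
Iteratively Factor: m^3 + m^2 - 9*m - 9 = (m - 3)*(m^2 + 4*m + 3) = (m - 3)*(m + 1)*(m + 3)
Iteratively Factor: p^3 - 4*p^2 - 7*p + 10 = (p - 5)*(p^2 + p - 2) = (p - 5)*(p + 2)*(p - 1)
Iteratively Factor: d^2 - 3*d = (d)*(d - 3)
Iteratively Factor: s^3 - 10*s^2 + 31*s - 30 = (s - 3)*(s^2 - 7*s + 10) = (s - 3)*(s - 2)*(s - 5)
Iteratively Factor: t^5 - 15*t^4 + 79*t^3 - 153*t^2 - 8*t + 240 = (t - 5)*(t^4 - 10*t^3 + 29*t^2 - 8*t - 48) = (t - 5)*(t - 3)*(t^3 - 7*t^2 + 8*t + 16) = (t - 5)*(t - 3)*(t + 1)*(t^2 - 8*t + 16) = (t - 5)*(t - 4)*(t - 3)*(t + 1)*(t - 4)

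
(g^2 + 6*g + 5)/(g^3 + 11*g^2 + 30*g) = (g + 1)/(g*(g + 6))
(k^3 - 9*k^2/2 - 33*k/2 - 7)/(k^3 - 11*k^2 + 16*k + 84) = (k + 1/2)/(k - 6)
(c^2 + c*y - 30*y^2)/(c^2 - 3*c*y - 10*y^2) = (c + 6*y)/(c + 2*y)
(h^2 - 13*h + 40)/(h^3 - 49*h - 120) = (h - 5)/(h^2 + 8*h + 15)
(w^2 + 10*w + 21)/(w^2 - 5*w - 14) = (w^2 + 10*w + 21)/(w^2 - 5*w - 14)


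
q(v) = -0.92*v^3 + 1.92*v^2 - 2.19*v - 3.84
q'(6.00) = -78.51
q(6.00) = -146.58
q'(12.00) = -353.55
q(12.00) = -1343.40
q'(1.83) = -4.41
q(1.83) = -7.06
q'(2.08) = -6.14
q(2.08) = -8.37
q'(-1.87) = -19.02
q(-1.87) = 12.99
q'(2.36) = -8.50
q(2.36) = -10.41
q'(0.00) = -2.19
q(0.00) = -3.84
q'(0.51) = -0.95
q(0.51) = -4.58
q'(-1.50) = -14.16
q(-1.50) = 6.87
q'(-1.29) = -11.74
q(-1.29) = 4.16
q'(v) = -2.76*v^2 + 3.84*v - 2.19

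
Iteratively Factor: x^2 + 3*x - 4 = (x - 1)*(x + 4)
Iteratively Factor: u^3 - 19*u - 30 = (u + 2)*(u^2 - 2*u - 15) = (u - 5)*(u + 2)*(u + 3)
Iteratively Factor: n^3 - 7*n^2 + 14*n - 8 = (n - 2)*(n^2 - 5*n + 4) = (n - 2)*(n - 1)*(n - 4)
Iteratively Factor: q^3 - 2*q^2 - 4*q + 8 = (q + 2)*(q^2 - 4*q + 4) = (q - 2)*(q + 2)*(q - 2)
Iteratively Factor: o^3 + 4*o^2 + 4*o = (o + 2)*(o^2 + 2*o) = (o + 2)^2*(o)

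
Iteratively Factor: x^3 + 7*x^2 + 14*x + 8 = (x + 1)*(x^2 + 6*x + 8) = (x + 1)*(x + 4)*(x + 2)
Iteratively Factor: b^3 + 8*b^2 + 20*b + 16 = (b + 2)*(b^2 + 6*b + 8) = (b + 2)*(b + 4)*(b + 2)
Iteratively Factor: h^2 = (h)*(h)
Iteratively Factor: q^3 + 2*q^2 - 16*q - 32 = (q + 2)*(q^2 - 16) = (q + 2)*(q + 4)*(q - 4)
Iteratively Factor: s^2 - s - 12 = (s - 4)*(s + 3)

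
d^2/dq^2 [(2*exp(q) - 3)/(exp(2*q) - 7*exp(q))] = (2*exp(3*q) + 2*exp(2*q) + 63*exp(q) - 147)*exp(-q)/(exp(3*q) - 21*exp(2*q) + 147*exp(q) - 343)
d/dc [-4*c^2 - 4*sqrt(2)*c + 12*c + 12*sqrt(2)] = -8*c - 4*sqrt(2) + 12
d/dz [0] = 0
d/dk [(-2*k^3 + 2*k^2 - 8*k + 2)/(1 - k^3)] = 2*(k^4 - 8*k^3 + 2*k - 4)/(k^6 - 2*k^3 + 1)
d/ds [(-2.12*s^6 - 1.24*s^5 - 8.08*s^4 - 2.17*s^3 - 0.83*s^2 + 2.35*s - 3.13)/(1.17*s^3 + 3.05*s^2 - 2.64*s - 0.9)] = (-7.4412*s^8 - 28.7656*s^7 + 7.1844*s^6 - 24.7456*s^5 + 63.9262*s^4 + 35.0466*s^3 + 11.869*s^2 + 20.587*s - 10.3782)/(1.3689*s^6 + 7.137*s^5 + 3.1249*s^4 - 18.21*s^3 + 1.4796*s^2 + 4.752*s + 0.81)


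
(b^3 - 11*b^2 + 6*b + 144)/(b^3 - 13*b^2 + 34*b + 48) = (b + 3)/(b + 1)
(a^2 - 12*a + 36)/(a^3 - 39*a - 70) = (-a^2 + 12*a - 36)/(-a^3 + 39*a + 70)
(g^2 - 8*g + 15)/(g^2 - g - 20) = (g - 3)/(g + 4)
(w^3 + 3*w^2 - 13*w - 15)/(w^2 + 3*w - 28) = (w^3 + 3*w^2 - 13*w - 15)/(w^2 + 3*w - 28)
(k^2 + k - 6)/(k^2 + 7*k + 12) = (k - 2)/(k + 4)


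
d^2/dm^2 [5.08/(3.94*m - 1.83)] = 157.719776/(3.94*m - 1.83)^3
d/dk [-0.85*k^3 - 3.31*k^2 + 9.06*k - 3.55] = -2.55*k^2 - 6.62*k + 9.06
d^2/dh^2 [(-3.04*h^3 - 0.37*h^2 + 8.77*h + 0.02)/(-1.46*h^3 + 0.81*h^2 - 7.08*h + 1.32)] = (-1.4210854715202e-14*h^7 + 8.76759199999999*h^6 - 300.708024*h^5 + 109.073388*h^4 + 482.672334*h^3 - 376.975044*h^2 + 88.4995920000001*h - 164.594736)/(3.112136*h^9 - 5.179788*h^8 + 48.148902*h^7 - 59.209425*h^6 + 242.855388*h^5 - 206.272764*h^4 + 407.94624*h^3 - 202.734576*h^2 + 37.008576*h - 2.299968)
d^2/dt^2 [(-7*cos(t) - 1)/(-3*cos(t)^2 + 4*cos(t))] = (-120*sin(t)^4/cos(t)^3 + 63*sin(t)^2 + 99 - 202/cos(t) - 72/cos(t)^2 + 152/cos(t)^3)/(3*cos(t) - 4)^3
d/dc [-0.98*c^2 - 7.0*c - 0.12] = -1.96*c - 7.0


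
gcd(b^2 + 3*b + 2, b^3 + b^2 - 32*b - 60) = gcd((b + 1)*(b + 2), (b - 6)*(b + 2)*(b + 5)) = b + 2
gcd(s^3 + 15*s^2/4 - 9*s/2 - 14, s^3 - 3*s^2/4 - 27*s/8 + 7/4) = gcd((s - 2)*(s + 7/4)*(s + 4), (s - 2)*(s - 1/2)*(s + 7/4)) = s^2 - s/4 - 7/2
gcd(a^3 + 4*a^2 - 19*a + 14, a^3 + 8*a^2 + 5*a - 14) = a^2 + 6*a - 7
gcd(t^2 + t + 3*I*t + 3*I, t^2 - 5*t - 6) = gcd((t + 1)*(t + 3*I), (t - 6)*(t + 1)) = t + 1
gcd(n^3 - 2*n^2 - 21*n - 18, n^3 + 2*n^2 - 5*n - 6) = n^2 + 4*n + 3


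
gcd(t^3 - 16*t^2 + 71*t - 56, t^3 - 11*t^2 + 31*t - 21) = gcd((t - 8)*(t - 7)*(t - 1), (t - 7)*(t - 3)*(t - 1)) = t^2 - 8*t + 7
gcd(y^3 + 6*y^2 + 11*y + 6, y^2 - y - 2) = y + 1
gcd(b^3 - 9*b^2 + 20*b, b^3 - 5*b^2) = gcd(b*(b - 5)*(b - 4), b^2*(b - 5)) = b^2 - 5*b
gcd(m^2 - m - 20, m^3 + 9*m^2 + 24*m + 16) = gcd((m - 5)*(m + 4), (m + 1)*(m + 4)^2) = m + 4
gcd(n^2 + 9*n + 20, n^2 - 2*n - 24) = n + 4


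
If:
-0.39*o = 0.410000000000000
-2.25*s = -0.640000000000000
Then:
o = -1.05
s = 0.28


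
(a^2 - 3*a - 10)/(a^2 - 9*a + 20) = (a + 2)/(a - 4)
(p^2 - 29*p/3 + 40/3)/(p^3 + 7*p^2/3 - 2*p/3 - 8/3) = (3*p^2 - 29*p + 40)/(3*p^3 + 7*p^2 - 2*p - 8)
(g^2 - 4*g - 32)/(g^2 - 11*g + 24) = (g + 4)/(g - 3)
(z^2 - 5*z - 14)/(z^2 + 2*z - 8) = (z^2 - 5*z - 14)/(z^2 + 2*z - 8)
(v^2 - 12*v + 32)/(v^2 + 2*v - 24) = (v - 8)/(v + 6)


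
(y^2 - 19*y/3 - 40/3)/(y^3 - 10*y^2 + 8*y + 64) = (y + 5/3)/(y^2 - 2*y - 8)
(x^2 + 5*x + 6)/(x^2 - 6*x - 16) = (x + 3)/(x - 8)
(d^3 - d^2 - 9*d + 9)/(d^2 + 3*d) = d - 4 + 3/d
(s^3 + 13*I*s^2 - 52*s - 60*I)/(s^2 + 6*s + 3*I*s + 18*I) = (s^3 + 13*I*s^2 - 52*s - 60*I)/(s^2 + 3*s*(2 + I) + 18*I)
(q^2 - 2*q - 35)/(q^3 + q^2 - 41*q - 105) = 1/(q + 3)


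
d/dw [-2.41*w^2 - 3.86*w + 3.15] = -4.82*w - 3.86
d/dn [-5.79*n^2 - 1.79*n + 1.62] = -11.58*n - 1.79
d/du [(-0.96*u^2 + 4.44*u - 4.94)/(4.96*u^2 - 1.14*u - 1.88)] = (-20.928*u^2 + 52.6144*u - 13.9788)/(24.6016*u^4 - 11.3088*u^3 - 17.35*u^2 + 4.2864*u + 3.5344)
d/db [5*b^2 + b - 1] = 10*b + 1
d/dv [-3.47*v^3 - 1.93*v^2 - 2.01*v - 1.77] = -10.41*v^2 - 3.86*v - 2.01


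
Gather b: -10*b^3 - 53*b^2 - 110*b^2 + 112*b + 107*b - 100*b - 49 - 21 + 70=-10*b^3 - 163*b^2 + 119*b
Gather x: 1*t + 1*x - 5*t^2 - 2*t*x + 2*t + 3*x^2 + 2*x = -5*t^2 + 3*t + 3*x^2 + x*(3 - 2*t)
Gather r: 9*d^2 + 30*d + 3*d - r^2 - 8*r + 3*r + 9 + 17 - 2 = 9*d^2 + 33*d - r^2 - 5*r + 24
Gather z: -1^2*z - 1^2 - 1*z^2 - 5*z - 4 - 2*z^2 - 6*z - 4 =-3*z^2 - 12*z - 9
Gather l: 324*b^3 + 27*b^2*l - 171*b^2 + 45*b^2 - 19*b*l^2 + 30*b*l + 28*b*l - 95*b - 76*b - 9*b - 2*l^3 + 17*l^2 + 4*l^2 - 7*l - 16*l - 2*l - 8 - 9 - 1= 324*b^3 - 126*b^2 - 180*b - 2*l^3 + l^2*(21 - 19*b) + l*(27*b^2 + 58*b - 25) - 18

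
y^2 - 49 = (y - 7)*(y + 7)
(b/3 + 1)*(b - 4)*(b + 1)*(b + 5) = b^4/3 + 5*b^3/3 - 13*b^2/3 - 77*b/3 - 20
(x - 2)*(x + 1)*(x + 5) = x^3 + 4*x^2 - 7*x - 10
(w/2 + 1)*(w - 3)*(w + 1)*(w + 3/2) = w^4/2 + 3*w^3/4 - 7*w^2/2 - 33*w/4 - 9/2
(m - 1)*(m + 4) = m^2 + 3*m - 4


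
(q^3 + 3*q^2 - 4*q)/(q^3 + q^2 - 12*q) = (q - 1)/(q - 3)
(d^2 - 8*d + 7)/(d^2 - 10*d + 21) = (d - 1)/(d - 3)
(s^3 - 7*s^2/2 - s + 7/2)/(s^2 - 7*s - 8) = (2*s^2 - 9*s + 7)/(2*(s - 8))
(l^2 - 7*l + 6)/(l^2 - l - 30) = (l - 1)/(l + 5)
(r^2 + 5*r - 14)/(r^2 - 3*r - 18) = (-r^2 - 5*r + 14)/(-r^2 + 3*r + 18)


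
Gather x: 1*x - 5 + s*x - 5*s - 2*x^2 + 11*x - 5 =-5*s - 2*x^2 + x*(s + 12) - 10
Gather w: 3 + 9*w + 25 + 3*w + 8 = 12*w + 36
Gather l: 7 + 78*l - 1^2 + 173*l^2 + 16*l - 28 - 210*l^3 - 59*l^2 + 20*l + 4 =-210*l^3 + 114*l^2 + 114*l - 18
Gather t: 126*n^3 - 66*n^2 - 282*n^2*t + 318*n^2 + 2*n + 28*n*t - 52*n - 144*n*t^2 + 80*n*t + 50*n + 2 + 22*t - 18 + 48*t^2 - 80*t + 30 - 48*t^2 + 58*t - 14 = 126*n^3 + 252*n^2 - 144*n*t^2 + t*(-282*n^2 + 108*n)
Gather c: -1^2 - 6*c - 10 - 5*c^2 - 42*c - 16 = -5*c^2 - 48*c - 27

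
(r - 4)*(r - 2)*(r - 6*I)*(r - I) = r^4 - 6*r^3 - 7*I*r^3 + 2*r^2 + 42*I*r^2 + 36*r - 56*I*r - 48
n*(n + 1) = n^2 + n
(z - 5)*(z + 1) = z^2 - 4*z - 5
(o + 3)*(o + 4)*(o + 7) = o^3 + 14*o^2 + 61*o + 84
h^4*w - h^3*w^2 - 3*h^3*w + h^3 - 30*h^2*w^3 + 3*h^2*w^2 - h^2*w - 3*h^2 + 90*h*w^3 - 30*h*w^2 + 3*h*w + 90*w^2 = (h - 3)*(h - 6*w)*(h + 5*w)*(h*w + 1)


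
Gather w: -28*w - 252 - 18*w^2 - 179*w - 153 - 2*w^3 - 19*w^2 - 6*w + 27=-2*w^3 - 37*w^2 - 213*w - 378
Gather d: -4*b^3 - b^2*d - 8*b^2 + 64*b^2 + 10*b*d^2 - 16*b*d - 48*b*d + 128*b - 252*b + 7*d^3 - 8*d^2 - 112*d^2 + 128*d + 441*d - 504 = -4*b^3 + 56*b^2 - 124*b + 7*d^3 + d^2*(10*b - 120) + d*(-b^2 - 64*b + 569) - 504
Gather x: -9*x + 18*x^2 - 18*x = 18*x^2 - 27*x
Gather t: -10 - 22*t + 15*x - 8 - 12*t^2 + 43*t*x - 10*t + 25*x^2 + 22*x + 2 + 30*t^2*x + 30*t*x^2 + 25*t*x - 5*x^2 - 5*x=t^2*(30*x - 12) + t*(30*x^2 + 68*x - 32) + 20*x^2 + 32*x - 16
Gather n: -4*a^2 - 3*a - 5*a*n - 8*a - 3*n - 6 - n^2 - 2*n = -4*a^2 - 11*a - n^2 + n*(-5*a - 5) - 6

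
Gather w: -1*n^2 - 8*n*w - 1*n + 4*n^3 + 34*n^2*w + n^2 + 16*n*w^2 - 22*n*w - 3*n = 4*n^3 + 16*n*w^2 - 4*n + w*(34*n^2 - 30*n)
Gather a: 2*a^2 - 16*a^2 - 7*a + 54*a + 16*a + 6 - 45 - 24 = -14*a^2 + 63*a - 63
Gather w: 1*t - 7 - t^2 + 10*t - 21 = -t^2 + 11*t - 28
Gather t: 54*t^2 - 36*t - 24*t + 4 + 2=54*t^2 - 60*t + 6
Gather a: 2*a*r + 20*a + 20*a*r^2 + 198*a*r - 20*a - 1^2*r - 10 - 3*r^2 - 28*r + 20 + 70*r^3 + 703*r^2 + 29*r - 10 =a*(20*r^2 + 200*r) + 70*r^3 + 700*r^2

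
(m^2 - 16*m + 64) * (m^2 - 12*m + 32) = m^4 - 28*m^3 + 288*m^2 - 1280*m + 2048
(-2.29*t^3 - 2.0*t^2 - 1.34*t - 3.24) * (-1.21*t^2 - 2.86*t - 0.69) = 2.7709*t^5 + 8.9694*t^4 + 8.9215*t^3 + 9.1328*t^2 + 10.191*t + 2.2356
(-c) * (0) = 0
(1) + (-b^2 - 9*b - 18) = -b^2 - 9*b - 17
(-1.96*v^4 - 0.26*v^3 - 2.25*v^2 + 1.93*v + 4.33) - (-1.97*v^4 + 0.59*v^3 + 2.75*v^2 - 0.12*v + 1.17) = 0.01*v^4 - 0.85*v^3 - 5.0*v^2 + 2.05*v + 3.16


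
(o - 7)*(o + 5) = o^2 - 2*o - 35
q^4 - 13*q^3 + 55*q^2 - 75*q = q*(q - 5)^2*(q - 3)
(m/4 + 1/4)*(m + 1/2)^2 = m^3/4 + m^2/2 + 5*m/16 + 1/16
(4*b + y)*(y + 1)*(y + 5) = 4*b*y^2 + 24*b*y + 20*b + y^3 + 6*y^2 + 5*y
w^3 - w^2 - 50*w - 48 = (w - 8)*(w + 1)*(w + 6)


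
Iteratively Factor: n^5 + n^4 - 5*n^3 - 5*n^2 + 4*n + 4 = (n + 1)*(n^4 - 5*n^2 + 4) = (n - 2)*(n + 1)*(n^3 + 2*n^2 - n - 2) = (n - 2)*(n - 1)*(n + 1)*(n^2 + 3*n + 2) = (n - 2)*(n - 1)*(n + 1)*(n + 2)*(n + 1)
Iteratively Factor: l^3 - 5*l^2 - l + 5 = (l - 1)*(l^2 - 4*l - 5) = (l - 1)*(l + 1)*(l - 5)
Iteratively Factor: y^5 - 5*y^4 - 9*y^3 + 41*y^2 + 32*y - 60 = (y + 2)*(y^4 - 7*y^3 + 5*y^2 + 31*y - 30) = (y - 3)*(y + 2)*(y^3 - 4*y^2 - 7*y + 10) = (y - 5)*(y - 3)*(y + 2)*(y^2 + y - 2) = (y - 5)*(y - 3)*(y - 1)*(y + 2)*(y + 2)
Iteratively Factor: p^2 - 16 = (p - 4)*(p + 4)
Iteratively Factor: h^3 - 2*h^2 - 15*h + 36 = (h + 4)*(h^2 - 6*h + 9) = (h - 3)*(h + 4)*(h - 3)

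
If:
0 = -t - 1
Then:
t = -1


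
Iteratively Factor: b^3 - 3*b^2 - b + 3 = (b - 1)*(b^2 - 2*b - 3) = (b - 3)*(b - 1)*(b + 1)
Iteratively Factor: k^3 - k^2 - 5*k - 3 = (k - 3)*(k^2 + 2*k + 1) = (k - 3)*(k + 1)*(k + 1)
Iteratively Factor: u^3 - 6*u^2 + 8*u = (u - 4)*(u^2 - 2*u) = u*(u - 4)*(u - 2)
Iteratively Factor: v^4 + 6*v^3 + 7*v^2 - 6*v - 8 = (v - 1)*(v^3 + 7*v^2 + 14*v + 8) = (v - 1)*(v + 4)*(v^2 + 3*v + 2) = (v - 1)*(v + 2)*(v + 4)*(v + 1)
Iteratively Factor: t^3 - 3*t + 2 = (t + 2)*(t^2 - 2*t + 1) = (t - 1)*(t + 2)*(t - 1)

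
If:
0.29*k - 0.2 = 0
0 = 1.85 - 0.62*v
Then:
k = 0.69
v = 2.98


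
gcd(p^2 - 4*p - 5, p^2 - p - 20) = p - 5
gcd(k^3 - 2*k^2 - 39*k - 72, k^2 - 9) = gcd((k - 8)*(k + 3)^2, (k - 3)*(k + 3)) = k + 3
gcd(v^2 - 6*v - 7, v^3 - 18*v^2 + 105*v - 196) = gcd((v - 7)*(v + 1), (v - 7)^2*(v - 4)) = v - 7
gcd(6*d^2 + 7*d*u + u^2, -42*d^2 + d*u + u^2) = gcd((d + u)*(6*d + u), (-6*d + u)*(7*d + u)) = 1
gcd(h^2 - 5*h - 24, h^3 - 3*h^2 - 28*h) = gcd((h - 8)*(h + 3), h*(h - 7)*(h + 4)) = 1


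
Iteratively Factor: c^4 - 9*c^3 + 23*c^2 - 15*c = (c - 5)*(c^3 - 4*c^2 + 3*c) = (c - 5)*(c - 3)*(c^2 - c) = (c - 5)*(c - 3)*(c - 1)*(c)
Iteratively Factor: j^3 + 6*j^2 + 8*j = (j + 2)*(j^2 + 4*j) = j*(j + 2)*(j + 4)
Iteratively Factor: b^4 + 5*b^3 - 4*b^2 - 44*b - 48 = (b + 4)*(b^3 + b^2 - 8*b - 12) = (b + 2)*(b + 4)*(b^2 - b - 6) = (b + 2)^2*(b + 4)*(b - 3)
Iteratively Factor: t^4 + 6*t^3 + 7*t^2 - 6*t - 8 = (t + 4)*(t^3 + 2*t^2 - t - 2) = (t - 1)*(t + 4)*(t^2 + 3*t + 2) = (t - 1)*(t + 1)*(t + 4)*(t + 2)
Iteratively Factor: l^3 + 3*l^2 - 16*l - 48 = (l + 3)*(l^2 - 16) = (l - 4)*(l + 3)*(l + 4)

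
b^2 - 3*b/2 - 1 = (b - 2)*(b + 1/2)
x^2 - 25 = (x - 5)*(x + 5)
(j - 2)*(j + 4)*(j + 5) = j^3 + 7*j^2 + 2*j - 40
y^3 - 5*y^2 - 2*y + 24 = (y - 4)*(y - 3)*(y + 2)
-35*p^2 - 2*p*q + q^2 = (-7*p + q)*(5*p + q)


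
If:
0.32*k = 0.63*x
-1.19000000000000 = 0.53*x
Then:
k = -4.42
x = -2.25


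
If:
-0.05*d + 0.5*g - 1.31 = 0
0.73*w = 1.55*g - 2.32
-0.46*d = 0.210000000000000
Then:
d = -0.46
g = 2.57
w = 2.29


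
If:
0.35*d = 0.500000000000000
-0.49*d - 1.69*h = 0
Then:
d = 1.43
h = -0.41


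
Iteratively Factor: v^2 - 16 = (v + 4)*(v - 4)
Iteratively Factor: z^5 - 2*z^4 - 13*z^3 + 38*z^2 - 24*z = (z - 1)*(z^4 - z^3 - 14*z^2 + 24*z) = (z - 1)*(z + 4)*(z^3 - 5*z^2 + 6*z) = z*(z - 1)*(z + 4)*(z^2 - 5*z + 6) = z*(z - 3)*(z - 1)*(z + 4)*(z - 2)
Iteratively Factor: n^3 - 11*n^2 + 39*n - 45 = (n - 3)*(n^2 - 8*n + 15) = (n - 3)^2*(n - 5)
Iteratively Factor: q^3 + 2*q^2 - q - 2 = (q + 2)*(q^2 - 1) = (q - 1)*(q + 2)*(q + 1)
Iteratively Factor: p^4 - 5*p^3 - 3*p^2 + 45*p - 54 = (p + 3)*(p^3 - 8*p^2 + 21*p - 18) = (p - 2)*(p + 3)*(p^2 - 6*p + 9) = (p - 3)*(p - 2)*(p + 3)*(p - 3)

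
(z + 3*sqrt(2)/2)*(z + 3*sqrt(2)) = z^2 + 9*sqrt(2)*z/2 + 9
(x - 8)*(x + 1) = x^2 - 7*x - 8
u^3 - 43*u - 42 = (u - 7)*(u + 1)*(u + 6)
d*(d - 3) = d^2 - 3*d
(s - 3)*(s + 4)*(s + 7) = s^3 + 8*s^2 - 5*s - 84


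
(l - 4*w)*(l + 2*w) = l^2 - 2*l*w - 8*w^2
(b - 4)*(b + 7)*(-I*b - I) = -I*b^3 - 4*I*b^2 + 25*I*b + 28*I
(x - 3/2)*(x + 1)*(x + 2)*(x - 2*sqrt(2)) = x^4 - 2*sqrt(2)*x^3 + 3*x^3/2 - 3*sqrt(2)*x^2 - 5*x^2/2 - 3*x + 5*sqrt(2)*x + 6*sqrt(2)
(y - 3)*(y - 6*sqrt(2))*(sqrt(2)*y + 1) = sqrt(2)*y^3 - 11*y^2 - 3*sqrt(2)*y^2 - 6*sqrt(2)*y + 33*y + 18*sqrt(2)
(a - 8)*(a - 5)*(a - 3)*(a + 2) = a^4 - 14*a^3 + 47*a^2 + 38*a - 240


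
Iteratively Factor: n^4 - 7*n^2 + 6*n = (n + 3)*(n^3 - 3*n^2 + 2*n) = (n - 2)*(n + 3)*(n^2 - n) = (n - 2)*(n - 1)*(n + 3)*(n)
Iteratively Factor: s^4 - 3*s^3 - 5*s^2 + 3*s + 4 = (s - 1)*(s^3 - 2*s^2 - 7*s - 4) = (s - 1)*(s + 1)*(s^2 - 3*s - 4) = (s - 1)*(s + 1)^2*(s - 4)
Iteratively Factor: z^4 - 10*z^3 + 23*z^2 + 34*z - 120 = (z + 2)*(z^3 - 12*z^2 + 47*z - 60) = (z - 3)*(z + 2)*(z^2 - 9*z + 20) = (z - 5)*(z - 3)*(z + 2)*(z - 4)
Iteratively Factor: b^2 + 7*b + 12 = (b + 3)*(b + 4)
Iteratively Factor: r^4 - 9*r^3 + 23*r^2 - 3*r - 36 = (r - 3)*(r^3 - 6*r^2 + 5*r + 12) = (r - 3)^2*(r^2 - 3*r - 4) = (r - 3)^2*(r + 1)*(r - 4)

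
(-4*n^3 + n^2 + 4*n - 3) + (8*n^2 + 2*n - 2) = -4*n^3 + 9*n^2 + 6*n - 5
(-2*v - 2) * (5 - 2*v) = 4*v^2 - 6*v - 10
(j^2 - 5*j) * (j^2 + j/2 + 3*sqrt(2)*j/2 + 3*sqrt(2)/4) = j^4 - 9*j^3/2 + 3*sqrt(2)*j^3/2 - 27*sqrt(2)*j^2/4 - 5*j^2/2 - 15*sqrt(2)*j/4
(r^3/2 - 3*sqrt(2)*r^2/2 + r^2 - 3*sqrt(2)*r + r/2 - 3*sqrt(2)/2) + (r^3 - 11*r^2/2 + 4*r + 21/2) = 3*r^3/2 - 9*r^2/2 - 3*sqrt(2)*r^2/2 - 3*sqrt(2)*r + 9*r/2 - 3*sqrt(2)/2 + 21/2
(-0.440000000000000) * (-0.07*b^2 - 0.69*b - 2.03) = 0.0308*b^2 + 0.3036*b + 0.8932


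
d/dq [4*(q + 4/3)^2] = 8*q + 32/3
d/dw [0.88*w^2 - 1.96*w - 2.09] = 1.76*w - 1.96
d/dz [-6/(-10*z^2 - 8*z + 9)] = 24*(-5*z - 2)/(10*z^2 + 8*z - 9)^2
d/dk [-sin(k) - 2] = -cos(k)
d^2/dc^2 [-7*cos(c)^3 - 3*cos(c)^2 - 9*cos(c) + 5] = 57*cos(c)/4 + 6*cos(2*c) + 63*cos(3*c)/4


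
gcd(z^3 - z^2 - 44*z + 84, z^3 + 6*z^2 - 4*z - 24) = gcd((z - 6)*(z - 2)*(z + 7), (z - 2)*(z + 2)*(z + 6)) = z - 2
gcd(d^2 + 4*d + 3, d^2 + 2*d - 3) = d + 3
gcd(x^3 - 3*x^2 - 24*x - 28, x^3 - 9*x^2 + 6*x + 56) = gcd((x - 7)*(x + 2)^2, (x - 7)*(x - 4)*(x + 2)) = x^2 - 5*x - 14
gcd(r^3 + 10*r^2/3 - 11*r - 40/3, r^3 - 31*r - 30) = r^2 + 6*r + 5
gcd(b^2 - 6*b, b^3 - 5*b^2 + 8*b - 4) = 1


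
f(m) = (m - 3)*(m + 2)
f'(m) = 2*m - 1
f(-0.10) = -5.89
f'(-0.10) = -1.20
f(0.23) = -6.18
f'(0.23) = -0.54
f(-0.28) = -5.64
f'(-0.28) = -1.56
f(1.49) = -5.27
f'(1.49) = 1.98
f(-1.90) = -0.49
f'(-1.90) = -4.80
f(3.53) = 2.93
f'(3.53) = 6.06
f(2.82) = -0.87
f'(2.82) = 4.64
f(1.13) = -5.85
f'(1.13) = 1.26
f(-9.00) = 84.00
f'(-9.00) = -19.00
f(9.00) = 66.00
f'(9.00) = 17.00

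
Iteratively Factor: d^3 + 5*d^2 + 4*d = (d)*(d^2 + 5*d + 4) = d*(d + 4)*(d + 1)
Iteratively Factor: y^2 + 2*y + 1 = (y + 1)*(y + 1)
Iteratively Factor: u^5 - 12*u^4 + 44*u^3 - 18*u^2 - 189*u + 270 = (u - 5)*(u^4 - 7*u^3 + 9*u^2 + 27*u - 54) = (u - 5)*(u - 3)*(u^3 - 4*u^2 - 3*u + 18) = (u - 5)*(u - 3)*(u + 2)*(u^2 - 6*u + 9) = (u - 5)*(u - 3)^2*(u + 2)*(u - 3)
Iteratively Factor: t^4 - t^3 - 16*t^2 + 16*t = (t)*(t^3 - t^2 - 16*t + 16) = t*(t + 4)*(t^2 - 5*t + 4) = t*(t - 1)*(t + 4)*(t - 4)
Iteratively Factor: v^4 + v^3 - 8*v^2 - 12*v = (v + 2)*(v^3 - v^2 - 6*v) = v*(v + 2)*(v^2 - v - 6) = v*(v + 2)^2*(v - 3)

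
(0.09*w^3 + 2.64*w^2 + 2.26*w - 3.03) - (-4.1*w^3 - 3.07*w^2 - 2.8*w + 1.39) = 4.19*w^3 + 5.71*w^2 + 5.06*w - 4.42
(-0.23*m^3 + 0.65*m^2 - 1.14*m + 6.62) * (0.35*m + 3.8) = -0.0805*m^4 - 0.6465*m^3 + 2.071*m^2 - 2.015*m + 25.156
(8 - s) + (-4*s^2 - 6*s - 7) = -4*s^2 - 7*s + 1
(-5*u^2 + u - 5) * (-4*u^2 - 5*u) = 20*u^4 + 21*u^3 + 15*u^2 + 25*u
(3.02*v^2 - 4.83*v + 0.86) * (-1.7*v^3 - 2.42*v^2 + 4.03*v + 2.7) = -5.134*v^5 + 0.902600000000001*v^4 + 22.3972*v^3 - 13.3921*v^2 - 9.5752*v + 2.322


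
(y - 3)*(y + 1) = y^2 - 2*y - 3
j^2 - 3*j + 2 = (j - 2)*(j - 1)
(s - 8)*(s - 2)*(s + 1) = s^3 - 9*s^2 + 6*s + 16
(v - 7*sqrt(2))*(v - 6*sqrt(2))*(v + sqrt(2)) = v^3 - 12*sqrt(2)*v^2 + 58*v + 84*sqrt(2)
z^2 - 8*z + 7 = (z - 7)*(z - 1)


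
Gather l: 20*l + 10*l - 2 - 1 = 30*l - 3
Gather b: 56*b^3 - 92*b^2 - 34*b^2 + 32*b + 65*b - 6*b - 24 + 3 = 56*b^3 - 126*b^2 + 91*b - 21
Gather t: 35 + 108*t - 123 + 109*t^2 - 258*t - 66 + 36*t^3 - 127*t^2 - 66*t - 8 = 36*t^3 - 18*t^2 - 216*t - 162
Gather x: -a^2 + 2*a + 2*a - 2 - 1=-a^2 + 4*a - 3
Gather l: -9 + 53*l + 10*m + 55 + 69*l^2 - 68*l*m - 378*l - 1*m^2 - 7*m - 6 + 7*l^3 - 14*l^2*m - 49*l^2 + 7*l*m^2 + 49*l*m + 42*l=7*l^3 + l^2*(20 - 14*m) + l*(7*m^2 - 19*m - 283) - m^2 + 3*m + 40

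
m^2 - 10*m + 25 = (m - 5)^2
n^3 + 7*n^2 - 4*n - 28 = (n - 2)*(n + 2)*(n + 7)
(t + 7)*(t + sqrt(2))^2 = t^3 + 2*sqrt(2)*t^2 + 7*t^2 + 2*t + 14*sqrt(2)*t + 14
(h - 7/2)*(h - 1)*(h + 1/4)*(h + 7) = h^4 + 11*h^3/4 - 219*h^2/8 + 35*h/2 + 49/8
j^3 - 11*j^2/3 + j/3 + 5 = (j - 3)*(j - 5/3)*(j + 1)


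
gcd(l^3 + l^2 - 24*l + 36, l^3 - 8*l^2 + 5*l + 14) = l - 2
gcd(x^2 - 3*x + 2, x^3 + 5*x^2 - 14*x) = x - 2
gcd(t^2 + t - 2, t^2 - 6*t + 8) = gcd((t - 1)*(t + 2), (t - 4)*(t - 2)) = 1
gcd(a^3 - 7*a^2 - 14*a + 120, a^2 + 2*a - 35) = a - 5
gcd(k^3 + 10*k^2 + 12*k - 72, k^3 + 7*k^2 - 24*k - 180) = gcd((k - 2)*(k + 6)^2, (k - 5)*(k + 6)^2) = k^2 + 12*k + 36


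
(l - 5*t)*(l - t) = l^2 - 6*l*t + 5*t^2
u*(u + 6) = u^2 + 6*u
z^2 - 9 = (z - 3)*(z + 3)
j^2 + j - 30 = (j - 5)*(j + 6)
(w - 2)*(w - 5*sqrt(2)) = w^2 - 5*sqrt(2)*w - 2*w + 10*sqrt(2)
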